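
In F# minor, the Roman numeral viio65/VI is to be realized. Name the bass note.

E

The applied chord viio65/VI is rooted on C#: C#-E-G-Bb.
The figure 65 means first inversion — the third is in the bass.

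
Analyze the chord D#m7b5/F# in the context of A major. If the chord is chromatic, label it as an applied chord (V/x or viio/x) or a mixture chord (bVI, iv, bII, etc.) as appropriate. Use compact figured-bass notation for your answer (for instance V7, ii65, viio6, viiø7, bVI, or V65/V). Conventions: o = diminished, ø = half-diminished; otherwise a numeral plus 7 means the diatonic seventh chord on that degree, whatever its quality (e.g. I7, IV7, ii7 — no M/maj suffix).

Stacked in thirds the chord is D#-F#-A-C#: a half-diminished seventh chord on D#.
D# sits a half step below E (V in A major); a diminished chord there is the applied leading-tone chord of V.
With F# in the bass the chord is in first inversion, so the figured bass is 65.

viiø65/V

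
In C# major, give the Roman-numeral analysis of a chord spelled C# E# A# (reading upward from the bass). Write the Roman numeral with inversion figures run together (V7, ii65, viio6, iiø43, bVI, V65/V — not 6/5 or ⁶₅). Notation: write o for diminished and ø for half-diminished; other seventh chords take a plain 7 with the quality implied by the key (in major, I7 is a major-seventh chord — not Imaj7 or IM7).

The pitches A#-C#-E# form a minor triad rooted on A#.
In C# major, A# is the submediant; the diatonic minor triad there is vi.
With C# in the bass the chord is in first inversion, so the figured bass is 6.

vi6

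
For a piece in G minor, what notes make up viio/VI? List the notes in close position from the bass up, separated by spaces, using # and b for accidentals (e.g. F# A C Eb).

D F Ab

viio/VI is a secondary leading-tone chord. The target VI is Eb in G minor; the applied chord is rooted a semitone below, on D.
Building a diminished triad on D gives D-F-Ab.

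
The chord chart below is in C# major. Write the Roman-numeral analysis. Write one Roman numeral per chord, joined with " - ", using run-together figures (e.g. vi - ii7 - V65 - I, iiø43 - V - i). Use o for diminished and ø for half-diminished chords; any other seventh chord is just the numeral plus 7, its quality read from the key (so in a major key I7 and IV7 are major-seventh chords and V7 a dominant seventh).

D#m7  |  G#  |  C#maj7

D#m7 has root D#, degree 2 in C# major, so ii7.
G#: root G# is the dominant; major triad there is V.
C#maj7: root C# is the tonic; major seventh chord there is I7.

ii7 - V - I7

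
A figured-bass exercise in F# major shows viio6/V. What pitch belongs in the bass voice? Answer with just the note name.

D#

The applied chord viio6/V is rooted on B#: B#-D#-F#.
The figure 6 means first inversion — the third is in the bass.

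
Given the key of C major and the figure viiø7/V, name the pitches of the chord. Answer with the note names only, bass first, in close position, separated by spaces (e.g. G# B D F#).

F# A C E

viiø7/V is a secondary leading-tone chord. The target V is G in C major; the applied chord is rooted a semitone below, on F#.
Building a half-diminished seventh chord on F# gives F#-A-C-E.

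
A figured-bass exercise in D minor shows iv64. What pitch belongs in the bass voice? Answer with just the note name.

iv in D minor has root G; the chord is G-Bb-D.
The figure 64 means second inversion — the fifth is in the bass.

D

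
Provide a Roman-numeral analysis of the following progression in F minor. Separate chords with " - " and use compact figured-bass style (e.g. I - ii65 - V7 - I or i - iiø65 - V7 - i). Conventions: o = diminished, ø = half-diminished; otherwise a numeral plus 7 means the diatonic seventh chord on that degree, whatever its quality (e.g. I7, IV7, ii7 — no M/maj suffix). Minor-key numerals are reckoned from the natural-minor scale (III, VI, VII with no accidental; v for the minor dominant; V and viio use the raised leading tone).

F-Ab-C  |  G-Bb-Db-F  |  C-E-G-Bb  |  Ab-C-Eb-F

i - iiø7 - V7 - i65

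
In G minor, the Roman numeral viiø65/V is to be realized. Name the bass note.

E

The applied chord viiø65/V is rooted on C#: C#-E-G-B.
The figure 65 means first inversion — the third is in the bass.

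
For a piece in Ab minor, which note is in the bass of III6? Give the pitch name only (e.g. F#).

Eb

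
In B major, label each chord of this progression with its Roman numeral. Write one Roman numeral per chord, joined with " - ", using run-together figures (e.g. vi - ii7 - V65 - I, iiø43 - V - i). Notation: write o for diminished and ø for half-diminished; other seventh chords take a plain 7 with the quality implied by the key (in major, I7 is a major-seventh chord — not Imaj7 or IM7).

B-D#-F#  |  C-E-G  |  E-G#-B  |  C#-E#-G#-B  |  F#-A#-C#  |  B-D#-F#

I - bII - IV - V7/V - V - I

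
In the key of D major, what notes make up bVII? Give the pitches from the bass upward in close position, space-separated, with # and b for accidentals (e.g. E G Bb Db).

C E G

bVII is a major triad on the lowered seventh degree (the subtonic), borrowed from the parallel minor. In D major that root is C.
So the chord is C-E-G.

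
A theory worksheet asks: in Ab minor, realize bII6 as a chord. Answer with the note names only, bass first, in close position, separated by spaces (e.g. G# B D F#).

Db Fb Bbb

Scale degree 2 in Ab minor is Bb; lowering it a half step gives Bbb. bII6 is the Neapolitan sixth — a major triad on the lowered second degree, here in its customary first inversion.
So the chord is Bbb-Db-Fb, a major triad.
With the 6 figure the chord is in first inversion; from the bass Db upward in close position it reads Db-Fb-Bbb.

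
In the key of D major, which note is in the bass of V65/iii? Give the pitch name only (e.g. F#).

The applied chord V65/iii is rooted on C#: C#-E#-G#-B.
The figure 65 means first inversion — the third is in the bass.

E#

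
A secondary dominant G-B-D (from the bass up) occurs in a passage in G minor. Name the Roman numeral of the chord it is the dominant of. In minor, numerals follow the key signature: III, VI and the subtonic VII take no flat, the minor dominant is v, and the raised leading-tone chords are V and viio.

The chord is a major triad on G.
A dominant resolves down a perfect fifth: G → C. In G minor, C is scale degree 4, i.e. iv.

iv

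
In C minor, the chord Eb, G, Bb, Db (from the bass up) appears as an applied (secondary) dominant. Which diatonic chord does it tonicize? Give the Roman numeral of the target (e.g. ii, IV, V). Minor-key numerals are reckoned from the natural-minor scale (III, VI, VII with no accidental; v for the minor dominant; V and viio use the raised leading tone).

The chord is a dominant seventh chord on Eb.
A dominant resolves down a perfect fifth: Eb → Ab. In C minor, Ab is scale degree 6, i.e. VI.

VI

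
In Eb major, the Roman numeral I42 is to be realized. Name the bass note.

D

I in Eb major has root Eb; the chord is Eb-G-Bb-D.
The figure 42 means third inversion — the seventh is in the bass.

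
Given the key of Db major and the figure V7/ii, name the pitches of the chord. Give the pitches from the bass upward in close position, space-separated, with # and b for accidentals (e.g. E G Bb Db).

The slash means an applied dominant: we want the dominant of ii. In Db major, ii is Eb minor, and its dominant is built on Bb.
Building a dominant seventh chord on Bb gives Bb-D-F-Ab.

Bb D F Ab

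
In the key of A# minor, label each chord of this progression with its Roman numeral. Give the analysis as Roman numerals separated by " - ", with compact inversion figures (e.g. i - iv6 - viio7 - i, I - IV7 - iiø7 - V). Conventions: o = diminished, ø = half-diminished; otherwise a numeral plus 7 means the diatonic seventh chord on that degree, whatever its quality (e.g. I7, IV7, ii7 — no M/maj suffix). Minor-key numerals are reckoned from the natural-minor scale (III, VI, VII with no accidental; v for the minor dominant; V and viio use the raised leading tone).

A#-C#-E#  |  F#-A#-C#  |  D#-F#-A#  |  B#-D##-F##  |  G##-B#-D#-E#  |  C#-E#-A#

i - VI - iv - V/V - V65 - i6

A#-C#-E#: minor triad on A# = scale degree 1 → i.
F#-A#-C#: root F# is the submediant; major triad there is VI.
D#-F#-A# has root D#, degree 4 in A# minor, so iv.
B#-D##-F##: chromatic; B# is V of V, so V/V.
G##-B#-D#-E#: root E# is the dominant; dominant seventh chord there is V65.
C#-E#-A#: minor triad on A# = scale degree 1 → i6.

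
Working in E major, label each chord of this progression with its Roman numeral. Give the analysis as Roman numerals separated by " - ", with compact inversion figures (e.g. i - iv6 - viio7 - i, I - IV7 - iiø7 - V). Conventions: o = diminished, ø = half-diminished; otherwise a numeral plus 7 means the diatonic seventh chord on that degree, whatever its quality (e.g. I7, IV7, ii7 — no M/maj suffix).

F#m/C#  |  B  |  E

F#m/C#: root F# is the supertonic; minor triad there is ii64.
B: major triad on B = scale degree 5 → V.
E has root E, degree 1 in E major, so I.

ii64 - V - I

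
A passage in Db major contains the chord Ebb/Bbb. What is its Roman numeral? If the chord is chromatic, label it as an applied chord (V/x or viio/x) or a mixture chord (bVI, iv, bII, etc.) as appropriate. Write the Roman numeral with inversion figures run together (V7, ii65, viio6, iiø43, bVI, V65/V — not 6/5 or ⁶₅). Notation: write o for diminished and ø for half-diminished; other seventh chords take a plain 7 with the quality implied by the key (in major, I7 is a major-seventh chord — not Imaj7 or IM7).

The pitches Ebb-Gb-Bbb form a major triad rooted on Ebb.
Ebb is the lowered second degree of Db major (diatonic 2 would be Eb). This is the Neapolitan chord — a major triad on the lowered second degree.
With Bbb in the bass the chord is in second inversion, so the figured bass is 64.

bII64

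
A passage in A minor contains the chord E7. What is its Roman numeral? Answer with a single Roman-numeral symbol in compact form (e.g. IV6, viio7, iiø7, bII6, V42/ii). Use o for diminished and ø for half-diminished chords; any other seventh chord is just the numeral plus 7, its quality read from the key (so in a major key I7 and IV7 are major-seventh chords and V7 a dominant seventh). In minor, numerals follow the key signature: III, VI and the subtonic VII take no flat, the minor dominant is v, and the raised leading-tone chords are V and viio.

Stacked in thirds the chord is E-G#-B-D: a dominant seventh chord on E.
In A minor, E is the dominant; the diatonic dominant seventh chord there is V7.

V7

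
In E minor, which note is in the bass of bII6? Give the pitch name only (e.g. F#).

bII in E minor has root F; the chord is F-A-C.
The figure 6 means first inversion — the third is in the bass.

A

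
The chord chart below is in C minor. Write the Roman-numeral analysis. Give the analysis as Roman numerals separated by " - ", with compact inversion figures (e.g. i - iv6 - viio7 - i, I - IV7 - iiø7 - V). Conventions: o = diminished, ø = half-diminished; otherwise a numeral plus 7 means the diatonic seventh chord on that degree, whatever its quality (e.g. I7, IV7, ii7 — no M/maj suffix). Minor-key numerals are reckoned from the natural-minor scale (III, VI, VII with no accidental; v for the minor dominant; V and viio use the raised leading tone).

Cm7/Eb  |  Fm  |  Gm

i65 - iv - v

Cm7/Eb has root C, degree 1 in C minor, so i65.
Fm has root F, degree 4 in C minor, so iv.
Gm has root G, degree 5 in C minor, so v.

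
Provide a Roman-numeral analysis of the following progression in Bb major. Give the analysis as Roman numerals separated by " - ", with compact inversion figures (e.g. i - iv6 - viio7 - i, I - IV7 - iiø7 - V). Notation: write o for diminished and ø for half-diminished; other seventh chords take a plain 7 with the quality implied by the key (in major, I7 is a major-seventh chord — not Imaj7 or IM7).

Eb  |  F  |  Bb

IV - V - I

Eb: root Eb is the subdominant; major triad there is IV.
F: root F is the dominant; major triad there is V.
Bb: root Bb is the tonic; major triad there is I.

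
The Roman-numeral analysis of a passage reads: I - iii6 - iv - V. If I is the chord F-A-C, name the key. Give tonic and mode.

The chord F is a major triad rooted on F; its label is I.
If F is scale degree 1 and the mode makes that degree carry a major triad, the tonic is F and the mode is major.

F major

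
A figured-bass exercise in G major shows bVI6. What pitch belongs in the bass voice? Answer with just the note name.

G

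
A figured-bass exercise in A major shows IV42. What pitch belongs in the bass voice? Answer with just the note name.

C#

IV in A major has root D; the chord is D-F#-A-C#.
The figure 42 means third inversion — the seventh is in the bass.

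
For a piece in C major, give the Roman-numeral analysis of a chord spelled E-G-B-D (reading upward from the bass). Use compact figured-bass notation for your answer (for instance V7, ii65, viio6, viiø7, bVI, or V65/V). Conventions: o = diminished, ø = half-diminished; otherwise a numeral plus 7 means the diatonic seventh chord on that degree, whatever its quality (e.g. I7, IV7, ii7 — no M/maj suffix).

iii7

Stacked in thirds the chord is E-G-B-D: a minor seventh chord on E.
E is scale degree 3 in C major, and a minor seventh chord on that degree is written iii7.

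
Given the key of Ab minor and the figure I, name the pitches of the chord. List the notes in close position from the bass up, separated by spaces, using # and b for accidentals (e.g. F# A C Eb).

Ab C Eb

I is the major tonic (Picardy third), borrowed from the parallel major. In Ab minor that root is Ab.
So the chord is Ab-C-Eb.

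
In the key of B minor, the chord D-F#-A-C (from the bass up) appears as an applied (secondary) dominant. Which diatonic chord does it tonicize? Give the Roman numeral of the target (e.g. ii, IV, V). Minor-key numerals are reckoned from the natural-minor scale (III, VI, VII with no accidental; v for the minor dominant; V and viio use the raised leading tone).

VI

The chord is a dominant seventh chord on D.
A dominant resolves down a perfect fifth: D → G. In B minor, G is scale degree 6, i.e. VI.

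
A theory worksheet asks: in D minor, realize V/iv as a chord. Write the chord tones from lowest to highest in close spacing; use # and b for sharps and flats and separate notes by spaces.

D F# A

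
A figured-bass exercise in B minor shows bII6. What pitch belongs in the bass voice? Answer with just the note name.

bII in B minor has root C; the chord is C-E-G.
The figure 6 means first inversion — the third is in the bass.

E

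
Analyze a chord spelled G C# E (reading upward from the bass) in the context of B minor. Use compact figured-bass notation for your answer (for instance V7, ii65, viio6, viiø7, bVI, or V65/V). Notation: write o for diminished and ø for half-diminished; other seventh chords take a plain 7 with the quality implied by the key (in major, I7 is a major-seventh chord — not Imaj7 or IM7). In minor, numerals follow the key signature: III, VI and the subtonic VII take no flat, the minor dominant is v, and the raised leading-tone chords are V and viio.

iio64

Stacked in thirds the chord is C#-E-G: a diminished triad on C#.
In B minor, C# is the supertonic; the diatonic diminished triad there is iio.
With G in the bass the chord is in second inversion, so the figured bass is 64.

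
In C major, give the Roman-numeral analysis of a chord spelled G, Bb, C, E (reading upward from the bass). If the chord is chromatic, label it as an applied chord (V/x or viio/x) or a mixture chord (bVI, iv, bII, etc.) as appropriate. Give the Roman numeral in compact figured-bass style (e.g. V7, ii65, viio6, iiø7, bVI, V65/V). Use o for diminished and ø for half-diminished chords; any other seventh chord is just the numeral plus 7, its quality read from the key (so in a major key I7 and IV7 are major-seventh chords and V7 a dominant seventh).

V43/IV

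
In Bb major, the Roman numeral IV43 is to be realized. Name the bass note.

IV in Bb major has root Eb; the chord is Eb-G-Bb-D.
The figure 43 means second inversion — the fifth is in the bass.

Bb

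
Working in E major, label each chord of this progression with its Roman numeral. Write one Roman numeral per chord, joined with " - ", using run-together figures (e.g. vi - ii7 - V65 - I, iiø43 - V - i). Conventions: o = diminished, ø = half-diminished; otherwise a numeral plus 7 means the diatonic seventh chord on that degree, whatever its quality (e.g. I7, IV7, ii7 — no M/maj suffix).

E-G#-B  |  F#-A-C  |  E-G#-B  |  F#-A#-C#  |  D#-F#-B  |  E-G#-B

I - iio - I - V/V - V6 - I

E-G#-B: major triad on E = scale degree 1 → I.
F#-A-C: diminished triad on F# — chromatic; iio (borrowed from the parallel minor).
E-G#-B: root E is the tonic; major triad there is I.
F#-A#-C# is the secondary dominant of V (major triad on F#): V/V.
D#-F#-B has root B, degree 5 in E major, so V6.
E-G#-B: major triad on E = scale degree 1 → I.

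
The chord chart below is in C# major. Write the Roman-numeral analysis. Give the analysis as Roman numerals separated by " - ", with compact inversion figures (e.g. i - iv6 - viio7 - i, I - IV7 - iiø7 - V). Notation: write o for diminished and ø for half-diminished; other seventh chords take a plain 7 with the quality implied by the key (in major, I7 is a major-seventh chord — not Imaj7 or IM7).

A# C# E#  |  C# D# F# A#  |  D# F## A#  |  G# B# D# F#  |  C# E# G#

vi - ii42 - V/V - V7 - I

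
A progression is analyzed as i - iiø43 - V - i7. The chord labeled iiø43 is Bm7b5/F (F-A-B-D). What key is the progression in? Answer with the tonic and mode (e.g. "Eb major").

The anchor chord is a half-diminished seventh chord on B, labeled iiø43.
If B is scale degree 2 and the mode makes that degree carry a half-diminished seventh chord, the tonic is A and the mode is minor.

A minor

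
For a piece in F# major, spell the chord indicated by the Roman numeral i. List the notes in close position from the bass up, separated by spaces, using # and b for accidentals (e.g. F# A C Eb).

F# A C#

i is the minor tonic, borrowed from the parallel minor. In F# major that root is F#.
So the chord is F#-A-C#.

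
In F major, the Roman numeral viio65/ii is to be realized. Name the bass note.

A

The applied chord viio65/ii is rooted on F#: F#-A-C-Eb.
The figure 65 means first inversion — the third is in the bass.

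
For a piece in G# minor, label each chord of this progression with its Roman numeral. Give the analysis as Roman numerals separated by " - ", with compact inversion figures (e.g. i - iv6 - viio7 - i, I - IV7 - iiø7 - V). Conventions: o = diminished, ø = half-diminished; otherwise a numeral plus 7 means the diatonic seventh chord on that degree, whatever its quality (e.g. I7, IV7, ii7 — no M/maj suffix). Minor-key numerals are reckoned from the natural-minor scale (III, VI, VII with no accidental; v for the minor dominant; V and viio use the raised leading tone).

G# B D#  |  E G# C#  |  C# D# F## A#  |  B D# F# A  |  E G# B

G#-B-D#: root G# is the tonic; minor triad there is i.
E-G#-C# has root C#, degree 4 in G# minor, so iv6.
C#-D#-F##-A# has root D#, degree 5 in G# minor, so V42.
B-D#-F#-A: chromatic; B is V of VI, so V7/VI.
E-G#-B: major triad on E = scale degree 6 → VI.

i - iv6 - V42 - V7/VI - VI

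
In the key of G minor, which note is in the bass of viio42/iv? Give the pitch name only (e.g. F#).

Ab

The applied chord viio42/iv is rooted on B: B-D-F-Ab.
The figure 42 means third inversion — the seventh is in the bass.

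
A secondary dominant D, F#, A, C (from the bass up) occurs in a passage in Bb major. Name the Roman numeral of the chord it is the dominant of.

The chord is a dominant seventh chord on D.
A dominant resolves down a perfect fifth: D → G. In Bb major, G is scale degree 6, i.e. vi.

vi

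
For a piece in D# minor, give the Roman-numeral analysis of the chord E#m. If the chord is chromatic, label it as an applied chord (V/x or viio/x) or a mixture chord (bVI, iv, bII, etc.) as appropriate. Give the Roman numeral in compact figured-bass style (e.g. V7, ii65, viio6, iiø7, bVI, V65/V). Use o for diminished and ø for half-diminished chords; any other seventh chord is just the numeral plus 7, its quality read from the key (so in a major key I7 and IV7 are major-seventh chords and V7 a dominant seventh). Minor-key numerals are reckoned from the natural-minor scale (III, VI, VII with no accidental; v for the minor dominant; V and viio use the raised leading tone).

ii

Stacked in thirds the chord is E#-G#-B#: a minor triad on E#.
E# is the second degree of D# minor. This is the minor supertonic, borrowed from the parallel major (the Dorian ii).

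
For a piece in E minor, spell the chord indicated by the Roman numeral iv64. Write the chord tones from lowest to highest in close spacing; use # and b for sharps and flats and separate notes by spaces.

E A C

The numeral's case and figure indicate a minor triad. In E minor its root, the fourth degree, is A.
That chord is spelled A-C-E.
The figured bass 64 indicates second inversion, placing the fifth (E) in the bass: E-A-C.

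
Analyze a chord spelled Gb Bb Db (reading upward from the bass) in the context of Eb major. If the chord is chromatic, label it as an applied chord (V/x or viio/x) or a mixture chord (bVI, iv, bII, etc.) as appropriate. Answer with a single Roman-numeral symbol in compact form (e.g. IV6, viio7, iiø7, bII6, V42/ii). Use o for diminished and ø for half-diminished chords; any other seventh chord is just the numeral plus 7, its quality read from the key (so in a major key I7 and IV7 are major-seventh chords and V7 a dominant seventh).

Stacked in thirds the chord is Gb-Bb-Db: a major triad on Gb.
Gb is the lowered third degree of Eb major (diatonic 3 would be G). This is a major triad on the lowered third degree, borrowed from the parallel minor.

bIII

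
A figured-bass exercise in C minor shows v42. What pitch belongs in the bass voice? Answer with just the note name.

F

v in C minor has root G; the chord is G-Bb-D-F.
The figure 42 means third inversion — the seventh is in the bass.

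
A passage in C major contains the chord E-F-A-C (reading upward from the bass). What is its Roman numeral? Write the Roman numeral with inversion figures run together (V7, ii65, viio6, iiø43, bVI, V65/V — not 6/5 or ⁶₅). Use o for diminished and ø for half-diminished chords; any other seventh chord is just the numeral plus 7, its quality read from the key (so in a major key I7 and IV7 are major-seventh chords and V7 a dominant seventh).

Stacked in thirds the chord is F-A-C-E: a major seventh chord on F.
F is scale degree 4 in C major, and a major seventh chord on that degree is written IV7.
With E in the bass the chord is in third inversion, so the figured bass is 42.

IV42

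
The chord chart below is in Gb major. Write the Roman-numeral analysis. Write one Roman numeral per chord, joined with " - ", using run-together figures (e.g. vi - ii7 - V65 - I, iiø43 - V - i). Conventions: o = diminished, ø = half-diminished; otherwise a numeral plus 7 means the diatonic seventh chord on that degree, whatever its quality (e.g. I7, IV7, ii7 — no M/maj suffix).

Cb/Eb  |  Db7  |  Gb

IV6 - V7 - I

Cb/Eb: major triad on Cb = scale degree 4 → IV6.
Db7: root Db is the dominant; dominant seventh chord there is V7.
Gb has root Gb, degree 1 in Gb major, so I.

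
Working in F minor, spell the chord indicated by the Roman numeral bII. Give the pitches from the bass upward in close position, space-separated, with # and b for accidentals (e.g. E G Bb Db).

Gb Bb Db

Scale degree 2 in F minor is G; lowering it a half step gives Gb. bII is the Neapolitan chord — a major triad on the lowered second degree.
So the chord is Gb-Bb-Db, a major triad.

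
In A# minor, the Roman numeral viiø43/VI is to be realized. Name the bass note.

B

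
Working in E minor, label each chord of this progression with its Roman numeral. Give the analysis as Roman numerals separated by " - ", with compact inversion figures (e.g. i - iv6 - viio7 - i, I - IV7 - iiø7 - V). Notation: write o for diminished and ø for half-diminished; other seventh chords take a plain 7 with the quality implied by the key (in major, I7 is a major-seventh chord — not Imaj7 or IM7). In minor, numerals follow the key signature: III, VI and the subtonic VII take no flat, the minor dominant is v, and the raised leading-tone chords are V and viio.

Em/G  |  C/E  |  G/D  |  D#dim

Em/G has root E, degree 1 in E minor, so i6.
C/E has root C, degree 6 in E minor, so VI6.
G/D: major triad on G = scale degree 3 → III64.
D#dim: diminished triad on D# = scale degree 7 → viio.

i6 - VI6 - III64 - viio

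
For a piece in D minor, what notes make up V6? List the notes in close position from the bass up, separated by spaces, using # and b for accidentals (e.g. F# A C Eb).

C# E A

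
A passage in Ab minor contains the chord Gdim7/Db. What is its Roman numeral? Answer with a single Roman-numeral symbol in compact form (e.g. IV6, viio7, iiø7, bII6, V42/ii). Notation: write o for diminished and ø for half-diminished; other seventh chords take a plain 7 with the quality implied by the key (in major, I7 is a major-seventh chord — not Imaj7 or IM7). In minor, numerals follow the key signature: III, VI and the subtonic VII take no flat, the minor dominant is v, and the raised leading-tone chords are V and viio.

Stacked in thirds the chord is G-Bb-Db-Fb: a fully diminished seventh chord on G.
G is scale degree 7 in Ab minor, and a fully diminished seventh chord on that degree is written viio7.
With Db in the bass the chord is in second inversion, so the figured bass is 43.

viio43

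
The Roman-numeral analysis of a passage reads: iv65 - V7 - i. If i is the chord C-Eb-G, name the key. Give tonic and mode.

The anchor chord is a minor triad on C, labeled i.
If C is scale degree 1 and the mode makes that degree carry a minor triad, the tonic is C and the mode is minor.

C minor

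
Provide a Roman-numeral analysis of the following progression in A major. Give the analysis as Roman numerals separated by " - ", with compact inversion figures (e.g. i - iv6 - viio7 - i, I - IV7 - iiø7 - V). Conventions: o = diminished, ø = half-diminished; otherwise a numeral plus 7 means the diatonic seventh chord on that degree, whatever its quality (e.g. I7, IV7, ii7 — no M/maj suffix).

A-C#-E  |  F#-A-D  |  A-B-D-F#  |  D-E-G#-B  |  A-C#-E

I - IV6 - ii42 - V42 - I

A-C#-E has root A, degree 1 in A major, so I.
F#-A-D has root D, degree 4 in A major, so IV6.
A-B-D-F# has root B, degree 2 in A major, so ii42.
D-E-G#-B has root E, degree 5 in A major, so V42.
A-C#-E: major triad on A = scale degree 1 → I.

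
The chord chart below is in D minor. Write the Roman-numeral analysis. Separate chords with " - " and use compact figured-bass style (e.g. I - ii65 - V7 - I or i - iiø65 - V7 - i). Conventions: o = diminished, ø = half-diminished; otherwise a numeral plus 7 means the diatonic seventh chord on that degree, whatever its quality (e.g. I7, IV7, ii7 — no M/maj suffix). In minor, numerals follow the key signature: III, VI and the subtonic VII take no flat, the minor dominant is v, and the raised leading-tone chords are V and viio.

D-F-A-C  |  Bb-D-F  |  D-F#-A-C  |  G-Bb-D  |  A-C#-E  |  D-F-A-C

i7 - VI - V7/iv - iv - V - i7

D-F-A-C: minor seventh chord on D = scale degree 1 → i7.
Bb-D-F: major triad on Bb = scale degree 6 → VI.
D-F#-A-C is the secondary dominant of iv (dominant seventh chord on D): V7/iv.
G-Bb-D: minor triad on G = scale degree 4 → iv.
A-C#-E has root A, degree 5 in D minor, so V.
D-F-A-C: root D is the tonic; minor seventh chord there is i7.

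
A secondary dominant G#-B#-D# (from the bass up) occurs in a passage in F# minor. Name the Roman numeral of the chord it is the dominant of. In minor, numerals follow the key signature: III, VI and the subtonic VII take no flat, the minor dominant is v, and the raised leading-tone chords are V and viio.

The chord is a major triad on G#.
A dominant resolves down a perfect fifth: G# → C#. In F# minor, C# is scale degree 5, i.e. V.

V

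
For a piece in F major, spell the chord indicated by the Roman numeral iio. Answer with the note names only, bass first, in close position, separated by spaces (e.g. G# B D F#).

G Bb Db

iio is the diminished supertonic triad, borrowed from the parallel minor. In F major that root is G.
So the chord is G-Bb-Db, a diminished triad.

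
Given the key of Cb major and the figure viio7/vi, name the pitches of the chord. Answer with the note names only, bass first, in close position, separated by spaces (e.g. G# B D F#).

viio7/vi is a secondary leading-tone chord. The target vi is Ab in Cb major; the applied chord is rooted a semitone below, on G.
Building a fully diminished seventh chord on G gives G-Bb-Db-Fb.

G Bb Db Fb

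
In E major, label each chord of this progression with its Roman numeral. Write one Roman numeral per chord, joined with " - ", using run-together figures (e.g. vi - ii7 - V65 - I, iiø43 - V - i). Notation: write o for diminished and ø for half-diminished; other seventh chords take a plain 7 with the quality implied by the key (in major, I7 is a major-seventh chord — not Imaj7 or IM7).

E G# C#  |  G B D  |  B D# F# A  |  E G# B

vi6 - bIII - V7 - I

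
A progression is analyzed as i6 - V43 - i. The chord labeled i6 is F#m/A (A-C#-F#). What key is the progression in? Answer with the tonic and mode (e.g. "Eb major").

F# minor

i6 is given as A-C#-F# — a minor triad with root F#.
If F# is scale degree 1 and the mode makes that degree carry a minor triad, the tonic is F# and the mode is minor.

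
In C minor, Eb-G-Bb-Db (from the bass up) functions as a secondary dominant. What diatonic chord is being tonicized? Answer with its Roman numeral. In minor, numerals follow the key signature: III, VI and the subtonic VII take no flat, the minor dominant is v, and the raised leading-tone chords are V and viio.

VI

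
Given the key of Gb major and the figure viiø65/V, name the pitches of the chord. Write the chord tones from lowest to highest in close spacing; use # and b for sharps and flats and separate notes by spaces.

Eb Gb Bb C

viiø65/V is a secondary leading-tone chord. The target V is Db in Gb major; the applied chord is rooted a semitone below, on C.
Building a half-diminished seventh chord on C gives C-Eb-Gb-Bb.
The figured bass 65 indicates first inversion, placing the third (Eb) in the bass: Eb-Gb-Bb-C.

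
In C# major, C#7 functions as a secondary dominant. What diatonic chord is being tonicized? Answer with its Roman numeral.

IV

The chord is a dominant seventh chord on C#.
A dominant resolves down a perfect fifth: C# → F#. In C# major, F# is scale degree 4, i.e. IV.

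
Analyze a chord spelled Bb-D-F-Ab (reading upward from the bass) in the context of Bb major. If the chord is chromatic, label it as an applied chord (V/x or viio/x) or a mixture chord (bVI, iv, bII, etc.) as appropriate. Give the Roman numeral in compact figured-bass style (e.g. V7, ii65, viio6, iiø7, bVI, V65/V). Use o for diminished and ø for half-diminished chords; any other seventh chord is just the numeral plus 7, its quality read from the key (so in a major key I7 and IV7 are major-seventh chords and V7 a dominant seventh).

V7/IV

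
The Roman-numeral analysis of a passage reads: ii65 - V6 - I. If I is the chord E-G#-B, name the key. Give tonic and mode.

E major

The chord E is a major triad rooted on E; its label is I.
If E is scale degree 1 and the mode makes that degree carry a major triad, the tonic is E and the mode is major.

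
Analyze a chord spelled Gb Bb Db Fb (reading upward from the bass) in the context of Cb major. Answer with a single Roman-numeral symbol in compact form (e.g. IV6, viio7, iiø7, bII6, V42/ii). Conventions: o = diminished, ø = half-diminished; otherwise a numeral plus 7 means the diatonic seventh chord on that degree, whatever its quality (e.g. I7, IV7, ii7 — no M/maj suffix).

V7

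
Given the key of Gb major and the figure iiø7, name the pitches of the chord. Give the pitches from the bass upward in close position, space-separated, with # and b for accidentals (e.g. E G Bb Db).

Ab Cb Ebb Gb

iiø7 is the half-diminished supertonic seventh, borrowed from the parallel minor. In Gb major that root is Ab.
So the chord is Ab-Cb-Ebb-Gb.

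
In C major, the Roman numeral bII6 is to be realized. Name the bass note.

bII in C major has root Db; the chord is Db-F-Ab.
The figure 6 means first inversion — the third is in the bass.

F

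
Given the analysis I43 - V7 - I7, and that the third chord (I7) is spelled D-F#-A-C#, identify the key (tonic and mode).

The anchor chord is a major seventh chord on D, labeled I7.
If D is scale degree 1 and the mode makes that degree carry a major seventh chord, the tonic is D and the mode is major.

D major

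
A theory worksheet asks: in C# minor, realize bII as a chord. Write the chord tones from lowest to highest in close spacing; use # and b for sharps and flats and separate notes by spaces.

bII is the Neapolitan chord — a major triad on the lowered second degree. In C# minor that root is D.
So the chord is D-F#-A.

D F# A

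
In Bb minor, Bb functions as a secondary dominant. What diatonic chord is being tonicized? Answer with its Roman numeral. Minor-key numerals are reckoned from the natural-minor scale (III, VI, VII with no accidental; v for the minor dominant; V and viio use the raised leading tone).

iv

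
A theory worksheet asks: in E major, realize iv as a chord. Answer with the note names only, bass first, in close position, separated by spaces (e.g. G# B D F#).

A C E

Scale degree 4 in E major is A; here the chord built on it is altered to a minor triad. iv is the minor subdominant, borrowed from the parallel minor.
So the chord is A-C-E, a minor triad.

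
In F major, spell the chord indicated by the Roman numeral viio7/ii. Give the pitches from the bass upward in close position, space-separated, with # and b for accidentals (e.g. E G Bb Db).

viio7/ii is a secondary leading-tone chord. The target ii is G in F major; the applied chord is rooted a semitone below, on F#.
Building a fully diminished seventh chord on F# gives F#-A-C-Eb.

F# A C Eb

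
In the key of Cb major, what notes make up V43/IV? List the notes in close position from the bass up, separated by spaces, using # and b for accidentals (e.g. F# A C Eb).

V43/IV is a secondary dominant — the dominant seventh of IV. IV in Cb major is Fb, so the applied chord's root is Cb, a perfect fifth above.
Building a dominant seventh chord on Cb gives Cb-Eb-Gb-Bbb.
The figured bass 43 indicates second inversion, placing the fifth (Gb) in the bass: Gb-Bbb-Cb-Eb.

Gb Bbb Cb Eb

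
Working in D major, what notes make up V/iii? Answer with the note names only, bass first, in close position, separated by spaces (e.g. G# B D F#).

C# E# G#

The slash means an applied dominant: we want the dominant of iii. In D major, iii is F# minor, and its dominant is built on C#.
Building a major triad on C# gives C#-E#-G#.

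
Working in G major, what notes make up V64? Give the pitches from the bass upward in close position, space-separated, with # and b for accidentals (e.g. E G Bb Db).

The numeral's case and figure indicate a major triad. In G major its root, the dominant, is D.
Stacking thirds from D gives D-F#-A.
With the 64 figure the chord is in second inversion; from the bass A upward in close position it reads A-D-F#.

A D F#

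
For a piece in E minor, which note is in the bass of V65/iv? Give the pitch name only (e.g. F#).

G#

The applied chord V65/iv is rooted on E: E-G#-B-D.
The figure 65 means first inversion — the third is in the bass.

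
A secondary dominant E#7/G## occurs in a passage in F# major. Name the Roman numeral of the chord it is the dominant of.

iii

The chord is a dominant seventh chord on E#.
A dominant resolves down a perfect fifth: E# → A#. In F# major, A# is scale degree 3, i.e. iii.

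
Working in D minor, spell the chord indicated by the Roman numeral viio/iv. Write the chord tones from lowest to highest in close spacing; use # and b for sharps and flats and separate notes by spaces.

The slash marks an applied leading-tone chord: viio of iv. In D minor, iv is G, so the leading tone to it is F#, a half step below.
Building a diminished triad on F# gives F#-A-C.

F# A C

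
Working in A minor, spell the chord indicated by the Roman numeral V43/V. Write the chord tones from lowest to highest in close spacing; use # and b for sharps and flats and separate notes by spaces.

F# A B D#

V43/V is a secondary dominant — the dominant seventh of V. V in A minor is E, so the applied chord's root is B, a perfect fifth above.
Building a dominant seventh chord on B gives B-D#-F#-A.
With the 43 figure the chord is in second inversion; from the bass F# upward in close position it reads F#-A-B-D#.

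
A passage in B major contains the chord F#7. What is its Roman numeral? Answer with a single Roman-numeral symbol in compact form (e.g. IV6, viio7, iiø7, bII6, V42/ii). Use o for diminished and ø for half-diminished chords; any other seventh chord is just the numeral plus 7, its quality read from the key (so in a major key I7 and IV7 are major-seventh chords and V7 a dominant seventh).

The pitches F#-A#-C#-E form a dominant seventh chord rooted on F#.
F# is scale degree 5 in B major, and a dominant seventh chord on that degree is written V7.

V7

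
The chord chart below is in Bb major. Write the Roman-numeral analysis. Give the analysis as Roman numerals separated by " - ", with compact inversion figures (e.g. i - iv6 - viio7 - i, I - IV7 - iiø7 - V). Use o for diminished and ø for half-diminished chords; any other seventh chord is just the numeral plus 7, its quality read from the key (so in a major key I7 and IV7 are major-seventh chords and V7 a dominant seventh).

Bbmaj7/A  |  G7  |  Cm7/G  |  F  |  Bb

I42 - V7/ii - ii43 - V - I

Bbmaj7/A has root Bb, degree 1 in Bb major, so I42.
G7: a dominant seventh chord on G, the applied dominant of ii → V7/ii.
Cm7/G has root C, degree 2 in Bb major, so ii43.
F: major triad on F = scale degree 5 → V.
Bb: major triad on Bb = scale degree 1 → I.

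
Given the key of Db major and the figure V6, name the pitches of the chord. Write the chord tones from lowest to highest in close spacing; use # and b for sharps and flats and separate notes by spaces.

C Eb Ab

The numeral's case and figure indicate a major triad. In Db major its root, the dominant, is Ab.
That chord is spelled Ab-C-Eb.
With the 6 figure the chord is in first inversion; from the bass C upward in close position it reads C-Eb-Ab.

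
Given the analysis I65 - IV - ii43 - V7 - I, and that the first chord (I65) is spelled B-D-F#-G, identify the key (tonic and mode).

G major

I65 is given as B-D-F#-G — a major seventh chord with root G.
If G is scale degree 1 and the mode makes that degree carry a major seventh chord, the tonic is G and the mode is major.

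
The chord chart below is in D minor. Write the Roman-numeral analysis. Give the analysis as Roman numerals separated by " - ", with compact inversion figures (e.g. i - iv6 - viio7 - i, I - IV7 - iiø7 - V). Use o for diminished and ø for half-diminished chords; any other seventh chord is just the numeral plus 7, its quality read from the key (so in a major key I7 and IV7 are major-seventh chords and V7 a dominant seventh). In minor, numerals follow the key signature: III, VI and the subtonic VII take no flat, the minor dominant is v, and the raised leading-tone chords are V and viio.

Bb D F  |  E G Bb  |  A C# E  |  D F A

Bb-D-F: major triad on Bb = scale degree 6 → VI.
E-G-Bb has root E, degree 2 in D minor, so iio.
A-C#-E has root A, degree 5 in D minor, so V.
D-F-A has root D, degree 1 in D minor, so i.

VI - iio - V - i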